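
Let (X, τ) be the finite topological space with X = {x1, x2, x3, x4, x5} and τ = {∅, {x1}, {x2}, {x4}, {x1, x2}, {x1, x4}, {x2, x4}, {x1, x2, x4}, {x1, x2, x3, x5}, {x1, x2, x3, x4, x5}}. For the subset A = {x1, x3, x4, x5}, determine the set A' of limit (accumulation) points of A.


A' = {x3, x5}

For each x ∈ X, list the open sets U ∈ τ with x ∈ U, then check whether U ∩ (A ∖ {x}) ≠ ∅ for every such U.
  x = x1: open {x1} ∋ x has {x1} ∩ (A ∖ {x1}) = ∅, so x is NOT a limit point.
  x = x2: open {x2} ∋ x has {x2} ∩ (A ∖ {x2}) = ∅, so x is NOT a limit point.
  x = x3: opens ∋ x are {x1, x2, x3, x5}, {x1, x2, x3, x4, x5}; each meets A ∖ {x3}, so x IS a limit point.
  x = x4: open {x4} ∋ x has {x4} ∩ (A ∖ {x4}) = ∅, so x is NOT a limit point.
  x = x5: opens ∋ x are {x1, x2, x3, x5}, {x1, x2, x3, x4, x5}; each meets A ∖ {x5}, so x IS a limit point.
Collecting: A' = {x3, x5}.


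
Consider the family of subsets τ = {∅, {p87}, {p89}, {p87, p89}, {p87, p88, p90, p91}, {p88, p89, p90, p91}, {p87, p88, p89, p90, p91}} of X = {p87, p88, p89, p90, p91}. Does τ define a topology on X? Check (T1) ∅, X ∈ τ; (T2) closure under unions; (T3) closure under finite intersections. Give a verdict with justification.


τ is NOT a topology on X.

Axiom (T1): ∅ ∈ τ? Yes; X ∈ τ? Yes.
Axiom (T2/T3): check pairwise unions and intersections of members of τ.
Counterexample for (T3): {p87, p88, p90, p91} ∩ {p88, p89, p90, p91} = {p88, p90, p91} ∉ τ. Therefore τ is NOT a topology.


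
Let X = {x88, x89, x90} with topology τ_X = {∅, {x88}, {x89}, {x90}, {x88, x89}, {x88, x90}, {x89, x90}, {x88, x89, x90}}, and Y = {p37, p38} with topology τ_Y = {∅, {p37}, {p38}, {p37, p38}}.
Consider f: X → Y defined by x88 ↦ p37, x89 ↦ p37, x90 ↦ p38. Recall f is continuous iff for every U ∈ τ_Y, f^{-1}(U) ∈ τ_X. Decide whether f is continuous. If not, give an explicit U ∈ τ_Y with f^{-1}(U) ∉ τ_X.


f IS continuous.

Compute f^{-1}(U) for each U ∈ τ_Y:
  U = ∅: f^{-1}(U) = ∅ ∈ τ_X ✓.
  U = {p37}: f^{-1}(U) = {x88, x89} ∈ τ_X ✓.
  U = {p38}: f^{-1}(U) = {x90} ∈ τ_X ✓.
  U = {p37, p38}: f^{-1}(U) = {x88, x89, x90} ∈ τ_X ✓.
Every preimage lies in τ_X, so f IS continuous.


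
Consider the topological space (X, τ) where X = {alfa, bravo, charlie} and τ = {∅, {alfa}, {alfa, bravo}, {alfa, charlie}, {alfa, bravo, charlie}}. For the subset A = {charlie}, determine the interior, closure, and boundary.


int(A) = ∅, cl(A) = {charlie}, ∂A = {charlie}.

Closed sets in (X, τ) are complements of opens:
  closed(X, τ) = {∅, {bravo}, {charlie}, {bravo, charlie}, {alfa, bravo, charlie}}.
int(A) = ⋃ {U ∈ τ : U ⊆ A}. Opens contained in A: ∅.
Taking the union of these: int(A) = ∅.
cl(A) = ⋂ {C closed : A ⊆ C}. Closed sets containing A: {charlie}, {bravo, charlie}, {alfa, bravo, charlie}.
Intersecting these: cl(A) = {charlie}.
∂A = cl(A) ∖ int(A) = {charlie} ∖ ∅ = {charlie}.


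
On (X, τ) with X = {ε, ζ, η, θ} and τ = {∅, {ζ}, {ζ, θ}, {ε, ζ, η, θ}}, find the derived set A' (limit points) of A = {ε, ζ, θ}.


A' = {ε, η, θ}

For each x ∈ X, list the open sets U ∈ τ with x ∈ U, then check whether U ∩ (A ∖ {x}) ≠ ∅ for every such U.
  x = ε: opens ∋ x are {ε, ζ, η, θ}; each meets A ∖ {ε}, so x IS a limit point.
  x = ζ: open {ζ} ∋ x has {ζ} ∩ (A ∖ {ζ}) = ∅, so x is NOT a limit point.
  x = η: opens ∋ x are {ε, ζ, η, θ}; each meets A ∖ {η}, so x IS a limit point.
  x = θ: opens ∋ x are {ζ, θ}, {ε, ζ, η, θ}; each meets A ∖ {θ}, so x IS a limit point.
Collecting: A' = {ε, η, θ}.


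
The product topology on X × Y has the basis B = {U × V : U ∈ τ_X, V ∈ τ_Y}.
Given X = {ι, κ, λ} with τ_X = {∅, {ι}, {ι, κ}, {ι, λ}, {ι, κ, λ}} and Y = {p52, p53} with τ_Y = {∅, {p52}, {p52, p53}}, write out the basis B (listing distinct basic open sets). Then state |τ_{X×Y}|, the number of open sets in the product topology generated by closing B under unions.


Basis B = {∅ × ∅, {ι} × {p52}, {ι} × {p52, p53}, {ι, κ} × {p52}, {ι, λ} × {p52}, {ι, κ, λ} × {p52}, {ι, κ} × {p52, p53}, {ι, λ} × {p52, p53}, {ι, κ, λ} × {p52, p53}}; |τ_{X×Y}| = 14.

Enumerate products U × V with U ∈ τ_X, V ∈ τ_Y (deduplicated):
  ∅ × ∅ = {} (∅)
  {ι} × {p52} = {(ι,p52)}
  {ι} × {p52, p53} = {(ι,p52), (ι,p53)}
  {ι, κ} × {p52} = {(ι,p52), (κ,p52)}
  {ι, λ} × {p52} = {(ι,p52), (λ,p52)}
  {ι, κ, λ} × {p52} = {(ι,p52), (κ,p52), (λ,p52)}
  {ι, κ} × {p52, p53} = {(ι,p52), (ι,p53), (κ,p52), (κ,p53)}
  {ι, λ} × {p52, p53} = {(ι,p52), (ι,p53), (λ,p52), (λ,p53)}
  {ι, κ, λ} × {p52, p53} = {(ι,p52), (ι,p53), (κ,p52), (κ,p53), (λ,p52), (λ,p53)}
These 9 distinct sets form the basis B.
Close under arbitrary unions to get τ_{X×Y}; counting gives |τ_{X×Y}| = 14.


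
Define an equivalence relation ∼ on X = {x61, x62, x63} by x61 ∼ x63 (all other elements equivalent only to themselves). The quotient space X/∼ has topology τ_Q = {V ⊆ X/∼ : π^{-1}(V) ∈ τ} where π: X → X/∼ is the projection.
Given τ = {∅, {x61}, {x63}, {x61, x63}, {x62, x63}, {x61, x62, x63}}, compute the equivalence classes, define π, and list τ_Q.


X/∼ = {[x61=x63], [x62]}; |τ_Q| = 3.

Equivalence classes: [x61=x63], [x62].
Quotient map π: X → X/∼ sends x61 ↦ [x61=x63], x62 ↦ [x62], x63 ↦ [x61=x63].
For each subset V ⊆ X/∼, compute π^{-1}(V) ⊆ X and check whether π^{-1}(V) ∈ τ. V is open in τ_Q iff π^{-1}(V) ∈ τ.
  V = {}: π^{-1}(V) = ∅ ∈ τ ✓.
  V = {[x61=x63]}: π^{-1}(V) = {x61, x63} ∈ τ ✓.
  V = {[x62]}: π^{-1}(V) = {x62} ∉ τ ✗.
  V = {[x61=x63], [x62]}: π^{-1}(V) = {x61, x62, x63} ∈ τ ✓.
Open sets in the quotient: τ_Q = {{}, {[x61=x63]}, {[x61=x63], [x62]}} (3 elements).


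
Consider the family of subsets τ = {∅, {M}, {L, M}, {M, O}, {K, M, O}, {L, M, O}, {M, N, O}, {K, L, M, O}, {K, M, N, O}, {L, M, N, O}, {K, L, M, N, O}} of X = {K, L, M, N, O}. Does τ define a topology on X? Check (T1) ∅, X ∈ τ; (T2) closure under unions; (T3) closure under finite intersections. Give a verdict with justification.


τ IS a topology on X.

Axiom (T1): ∅ ∈ τ? Yes; X ∈ τ? Yes.
Axiom (T2/T3): check pairwise unions and intersections of members of τ.
All pairwise intersections and unions checked — each lies in τ. Therefore τ satisfies (T1), (T2), (T3): it IS a topology on X.


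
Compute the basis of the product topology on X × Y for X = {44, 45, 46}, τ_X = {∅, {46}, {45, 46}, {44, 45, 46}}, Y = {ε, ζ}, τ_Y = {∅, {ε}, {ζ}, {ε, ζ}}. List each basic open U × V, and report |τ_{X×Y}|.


Basis B = {∅ × ∅, {46} × {ε}, {46} × {ζ}, {45, 46} × {ε}, {45, 46} × {ζ}, {46} × {ε, ζ}, {44, 45, 46} × {ε}, {44, 45, 46} × {ζ}, {45, 46} × {ε, ζ}, {44, 45, 46} × {ε, ζ}}; |τ_{X×Y}| = 16.

Enumerate products U × V with U ∈ τ_X, V ∈ τ_Y (deduplicated):
  ∅ × ∅ = {} (∅)
  {46} × {ε} = {(46,ε)}
  {46} × {ζ} = {(46,ζ)}
  {45, 46} × {ε} = {(45,ε), (46,ε)}
  {45, 46} × {ζ} = {(45,ζ), (46,ζ)}
  {46} × {ε, ζ} = {(46,ε), (46,ζ)}
  {44, 45, 46} × {ε} = {(44,ε), (45,ε), (46,ε)}
  {44, 45, 46} × {ζ} = {(44,ζ), (45,ζ), (46,ζ)}
  {45, 46} × {ε, ζ} = {(45,ε), (45,ζ), (46,ε), (46,ζ)}
  {44, 45, 46} × {ε, ζ} = {(44,ε), (44,ζ), (45,ε), (45,ζ), (46,ε), (46,ζ)}
These 10 distinct sets form the basis B.
Close under arbitrary unions to get τ_{X×Y}; counting gives |τ_{X×Y}| = 16.


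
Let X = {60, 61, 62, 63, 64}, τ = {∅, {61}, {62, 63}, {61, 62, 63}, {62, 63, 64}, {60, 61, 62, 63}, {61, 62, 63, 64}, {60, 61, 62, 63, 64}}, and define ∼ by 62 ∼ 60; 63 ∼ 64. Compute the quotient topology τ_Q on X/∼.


X/∼ = {[60=62], [61], [63=64]}; |τ_Q| = 3.

Equivalence classes: [60=62], [61], [63=64].
Quotient map π: X → X/∼ sends 60 ↦ [60=62], 61 ↦ [61], 62 ↦ [60=62], 63 ↦ [63=64], 64 ↦ [63=64].
For each subset V ⊆ X/∼, compute π^{-1}(V) ⊆ X and check whether π^{-1}(V) ∈ τ. V is open in τ_Q iff π^{-1}(V) ∈ τ.
  V = {}: π^{-1}(V) = ∅ ∈ τ ✓.
  V = {[60=62]}: π^{-1}(V) = {60, 62} ∉ τ ✗.
  V = {[61]}: π^{-1}(V) = {61} ∈ τ ✓.
  V = {[60=62], [61]}: π^{-1}(V) = {60, 61, 62} ∉ τ ✗.
  V = {[63=64]}: π^{-1}(V) = {63, 64} ∉ τ ✗.
  V = {[60=62], [63=64]}: π^{-1}(V) = {60, 62, 63, 64} ∉ τ ✗.
  V = {[61], [63=64]}: π^{-1}(V) = {61, 63, 64} ∉ τ ✗.
  V = {[60=62], [61], [63=64]}: π^{-1}(V) = {60, 61, 62, 63, 64} ∈ τ ✓.
Open sets in the quotient: τ_Q = {{}, {[61]}, {[60=62], [61], [63=64]}} (3 elements).


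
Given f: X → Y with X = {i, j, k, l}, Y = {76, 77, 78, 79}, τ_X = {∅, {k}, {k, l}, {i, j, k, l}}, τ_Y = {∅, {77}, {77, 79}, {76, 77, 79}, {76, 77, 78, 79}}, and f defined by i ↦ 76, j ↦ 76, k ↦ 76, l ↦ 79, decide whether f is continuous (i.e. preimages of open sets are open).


f is NOT continuous.

Compute f^{-1}(U) for each U ∈ τ_Y:
  U = ∅: f^{-1}(U) = ∅ ∈ τ_X ✓.
  U = {77}: f^{-1}(U) = ∅ ∈ τ_X ✓.
  U = {77, 79}: f^{-1}(U) = {l} ∉ τ_X ✗.
  U = {76, 77, 79}: f^{-1}(U) = {i, j, k, l} ∈ τ_X ✓.
  U = {76, 77, 78, 79}: f^{-1}(U) = {i, j, k, l} ∈ τ_X ✓.
Found U = {77, 79} with f^{-1}(U) = {l} not in τ_X. Therefore f is NOT continuous.


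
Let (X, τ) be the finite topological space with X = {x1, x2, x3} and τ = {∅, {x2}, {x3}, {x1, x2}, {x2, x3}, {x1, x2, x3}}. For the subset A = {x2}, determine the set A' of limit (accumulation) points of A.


A' = {x1}

For each x ∈ X, list the open sets U ∈ τ with x ∈ U, then check whether U ∩ (A ∖ {x}) ≠ ∅ for every such U.
  x = x1: opens ∋ x are {x1, x2}, {x1, x2, x3}; each meets A ∖ {x1}, so x IS a limit point.
  x = x2: open {x2} ∋ x has {x2} ∩ (A ∖ {x2}) = ∅, so x is NOT a limit point.
  x = x3: open {x3} ∋ x has {x3} ∩ (A ∖ {x3}) = ∅, so x is NOT a limit point.
Collecting: A' = {x1}.


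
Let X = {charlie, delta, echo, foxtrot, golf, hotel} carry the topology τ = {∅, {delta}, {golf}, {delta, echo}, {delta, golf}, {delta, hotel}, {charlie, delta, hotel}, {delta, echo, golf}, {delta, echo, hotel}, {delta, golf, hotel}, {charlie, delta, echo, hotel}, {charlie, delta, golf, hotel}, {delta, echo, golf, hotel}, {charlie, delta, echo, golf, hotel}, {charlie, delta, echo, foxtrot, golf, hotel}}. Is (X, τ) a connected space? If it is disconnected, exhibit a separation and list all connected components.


(X, τ) is connected.

Find clopen sets (U ∈ τ with X ∖ U ∈ τ):
  U = ∅, X ∖ U = {charlie, delta, echo, foxtrot, golf, hotel} — both open, so U is clopen.
  U = {charlie, delta, echo, foxtrot, golf, hotel}, X ∖ U = ∅ — both open, so U is clopen.
Only trivial clopens (∅ and X) exist, so (X, τ) is connected.
Compute connected components by grouping points that agree on all clopens:
  component: {charlie, delta, echo, foxtrot, golf, hotel}


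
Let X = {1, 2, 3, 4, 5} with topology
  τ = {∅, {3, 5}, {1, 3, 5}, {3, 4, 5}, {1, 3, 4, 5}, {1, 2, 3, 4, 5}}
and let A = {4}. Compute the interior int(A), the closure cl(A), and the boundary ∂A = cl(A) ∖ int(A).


int(A) = ∅, cl(A) = {2, 4}, ∂A = {2, 4}.

Closed sets in (X, τ) are complements of opens:
  closed(X, τ) = {∅, {2}, {1, 2}, {2, 4}, {1, 2, 4}, {1, 2, 3, 4, 5}}.
int(A) = ⋃ {U ∈ τ : U ⊆ A}. Opens contained in A: ∅.
Taking the union of these: int(A) = ∅.
cl(A) = ⋂ {C closed : A ⊆ C}. Closed sets containing A: {2, 4}, {1, 2, 4}, {1, 2, 3, 4, 5}.
Intersecting these: cl(A) = {2, 4}.
∂A = cl(A) ∖ int(A) = {2, 4} ∖ ∅ = {2, 4}.


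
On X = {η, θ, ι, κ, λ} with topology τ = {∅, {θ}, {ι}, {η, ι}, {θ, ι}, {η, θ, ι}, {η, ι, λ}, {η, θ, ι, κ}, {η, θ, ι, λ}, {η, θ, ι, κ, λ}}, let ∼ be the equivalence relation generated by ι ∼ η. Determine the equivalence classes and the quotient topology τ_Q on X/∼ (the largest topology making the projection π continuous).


X/∼ = {[η=ι], [θ], [κ], [λ]}; |τ_Q| = 8.

Equivalence classes: [η=ι], [θ], [κ], [λ].
Quotient map π: X → X/∼ sends η ↦ [η=ι], θ ↦ [θ], ι ↦ [η=ι], κ ↦ [κ], λ ↦ [λ].
For each subset V ⊆ X/∼, compute π^{-1}(V) ⊆ X and check whether π^{-1}(V) ∈ τ. V is open in τ_Q iff π^{-1}(V) ∈ τ.
  V = {}: π^{-1}(V) = ∅ ∈ τ ✓.
  V = {[η=ι]}: π^{-1}(V) = {η, ι} ∈ τ ✓.
  V = {[θ]}: π^{-1}(V) = {θ} ∈ τ ✓.
  V = {[η=ι], [θ]}: π^{-1}(V) = {η, θ, ι} ∈ τ ✓.
  V = {[κ]}: π^{-1}(V) = {κ} ∉ τ ✗.
  V = {[η=ι], [κ]}: π^{-1}(V) = {η, ι, κ} ∉ τ ✗.
  V = {[θ], [κ]}: π^{-1}(V) = {θ, κ} ∉ τ ✗.
  V = {[η=ι], [θ], [κ]}: π^{-1}(V) = {η, θ, ι, κ} ∈ τ ✓.
  V = {[λ]}: π^{-1}(V) = {λ} ∉ τ ✗.
  V = {[η=ι], [λ]}: π^{-1}(V) = {η, ι, λ} ∈ τ ✓.
  V = {[θ], [λ]}: π^{-1}(V) = {θ, λ} ∉ τ ✗.
  V = {[η=ι], [θ], [λ]}: π^{-1}(V) = {η, θ, ι, λ} ∈ τ ✓.
  V = {[κ], [λ]}: π^{-1}(V) = {κ, λ} ∉ τ ✗.
  V = {[η=ι], [κ], [λ]}: π^{-1}(V) = {η, ι, κ, λ} ∉ τ ✗.
  V = {[θ], [κ], [λ]}: π^{-1}(V) = {θ, κ, λ} ∉ τ ✗.
  V = {[η=ι], [θ], [κ], [λ]}: π^{-1}(V) = {η, θ, ι, κ, λ} ∈ τ ✓.
Open sets in the quotient: τ_Q = {{}, {[η=ι]}, {[θ]}, {[η=ι], [θ]}, {[η=ι], [θ], [κ]}, {[η=ι], [λ]}, {[η=ι], [θ], [λ]}, {[η=ι], [θ], [κ], [λ]}} (8 elements).


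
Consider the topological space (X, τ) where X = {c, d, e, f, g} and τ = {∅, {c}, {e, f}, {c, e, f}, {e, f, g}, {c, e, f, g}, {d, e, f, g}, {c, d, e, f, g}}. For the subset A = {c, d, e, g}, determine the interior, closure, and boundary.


int(A) = {c}, cl(A) = {c, d, e, f, g}, ∂A = {d, e, f, g}.

Closed sets in (X, τ) are complements of opens:
  closed(X, τ) = {∅, {c}, {d}, {c, d}, {d, g}, {c, d, g}, {d, e, f, g}, {c, d, e, f, g}}.
int(A) = ⋃ {U ∈ τ : U ⊆ A}. Opens contained in A: ∅, {c}.
Taking the union of these: int(A) = {c}.
cl(A) = ⋂ {C closed : A ⊆ C}. Closed sets containing A: {c, d, e, f, g}.
Intersecting these: cl(A) = {c, d, e, f, g}.
∂A = cl(A) ∖ int(A) = {c, d, e, f, g} ∖ {c} = {d, e, f, g}.


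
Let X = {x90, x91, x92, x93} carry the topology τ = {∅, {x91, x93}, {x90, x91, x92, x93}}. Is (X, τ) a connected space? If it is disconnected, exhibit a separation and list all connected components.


(X, τ) is connected.

Find clopen sets (U ∈ τ with X ∖ U ∈ τ):
  U = ∅, X ∖ U = {x90, x91, x92, x93} — both open, so U is clopen.
  U = {x90, x91, x92, x93}, X ∖ U = ∅ — both open, so U is clopen.
Only trivial clopens (∅ and X) exist, so (X, τ) is connected.
Compute connected components by grouping points that agree on all clopens:
  component: {x90, x91, x92, x93}


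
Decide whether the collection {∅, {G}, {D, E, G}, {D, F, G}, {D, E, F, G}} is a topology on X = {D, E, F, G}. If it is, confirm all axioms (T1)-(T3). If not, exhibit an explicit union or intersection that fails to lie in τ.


τ is NOT a topology on X.

Axiom (T1): ∅ ∈ τ? Yes; X ∈ τ? Yes.
Axiom (T2/T3): check pairwise unions and intersections of members of τ.
Counterexample for (T3): {D, E, G} ∩ {D, F, G} = {D, G} ∉ τ. Therefore τ is NOT a topology.


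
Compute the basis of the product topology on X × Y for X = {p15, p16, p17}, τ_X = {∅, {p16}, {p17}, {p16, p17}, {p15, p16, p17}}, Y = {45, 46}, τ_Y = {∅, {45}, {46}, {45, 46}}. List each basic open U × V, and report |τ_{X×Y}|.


Basis B = {∅ × ∅, {p16} × {45}, {p16} × {46}, {p17} × {45}, {p17} × {46}, {p16} × {45, 46}, {p16, p17} × {45}, {p16, p17} × {46}, {p17} × {45, 46}, {p15, p16, p17} × {45}, {p15, p16, p17} × {46}, {p16, p17} × {45, 46}, {p15, p16, p17} × {45, 46}}; |τ_{X×Y}| = 25.

Enumerate products U × V with U ∈ τ_X, V ∈ τ_Y (deduplicated):
  ∅ × ∅ = {} (∅)
  {p16} × {45} = {(p16,45)}
  {p16} × {46} = {(p16,46)}
  {p17} × {45} = {(p17,45)}
  {p17} × {46} = {(p17,46)}
  {p16} × {45, 46} = {(p16,45), (p16,46)}
  {p16, p17} × {45} = {(p16,45), (p17,45)}
  {p16, p17} × {46} = {(p16,46), (p17,46)}
  {p17} × {45, 46} = {(p17,45), (p17,46)}
  {p15, p16, p17} × {45} = {(p15,45), (p16,45), (p17,45)}
  {p15, p16, p17} × {46} = {(p15,46), (p16,46), (p17,46)}
  {p16, p17} × {45, 46} = {(p16,45), (p16,46), (p17,45), (p17,46)}
  {p15, p16, p17} × {45, 46} = {(p15,45), (p15,46), (p16,45), (p16,46), (p17,45), (p17,46)}
These 13 distinct sets form the basis B.
Close under arbitrary unions to get τ_{X×Y}; counting gives |τ_{X×Y}| = 25.


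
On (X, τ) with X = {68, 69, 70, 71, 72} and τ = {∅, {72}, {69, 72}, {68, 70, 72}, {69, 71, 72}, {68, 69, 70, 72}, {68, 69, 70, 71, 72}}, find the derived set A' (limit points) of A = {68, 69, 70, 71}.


A' = {68, 70, 71}

For each x ∈ X, list the open sets U ∈ τ with x ∈ U, then check whether U ∩ (A ∖ {x}) ≠ ∅ for every such U.
  x = 68: opens ∋ x are {68, 70, 72}, {68, 69, 70, 72}, {68, 69, 70, 71, 72}; each meets A ∖ {68}, so x IS a limit point.
  x = 69: open {69, 72} ∋ x has {69, 72} ∩ (A ∖ {69}) = ∅, so x is NOT a limit point.
  x = 70: opens ∋ x are {68, 70, 72}, {68, 69, 70, 72}, {68, 69, 70, 71, 72}; each meets A ∖ {70}, so x IS a limit point.
  x = 71: opens ∋ x are {69, 71, 72}, {68, 69, 70, 71, 72}; each meets A ∖ {71}, so x IS a limit point.
  x = 72: open {72} ∋ x has {72} ∩ (A ∖ {72}) = ∅, so x is NOT a limit point.
Collecting: A' = {68, 70, 71}.


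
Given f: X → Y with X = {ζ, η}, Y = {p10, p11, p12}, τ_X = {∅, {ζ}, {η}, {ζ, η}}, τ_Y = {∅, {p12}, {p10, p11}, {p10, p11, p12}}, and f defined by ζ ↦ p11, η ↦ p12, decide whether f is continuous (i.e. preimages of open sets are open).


f IS continuous.

Compute f^{-1}(U) for each U ∈ τ_Y:
  U = ∅: f^{-1}(U) = ∅ ∈ τ_X ✓.
  U = {p12}: f^{-1}(U) = {η} ∈ τ_X ✓.
  U = {p10, p11}: f^{-1}(U) = {ζ} ∈ τ_X ✓.
  U = {p10, p11, p12}: f^{-1}(U) = {ζ, η} ∈ τ_X ✓.
Every preimage lies in τ_X, so f IS continuous.


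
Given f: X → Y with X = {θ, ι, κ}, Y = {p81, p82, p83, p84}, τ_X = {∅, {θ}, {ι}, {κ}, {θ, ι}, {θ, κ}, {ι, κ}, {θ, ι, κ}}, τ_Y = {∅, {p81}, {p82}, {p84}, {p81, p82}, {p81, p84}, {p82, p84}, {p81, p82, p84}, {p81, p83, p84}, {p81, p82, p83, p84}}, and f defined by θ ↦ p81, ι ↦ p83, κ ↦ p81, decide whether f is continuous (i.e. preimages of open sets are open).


f IS continuous.

Compute f^{-1}(U) for each U ∈ τ_Y:
  U = ∅: f^{-1}(U) = ∅ ∈ τ_X ✓.
  U = {p81}: f^{-1}(U) = {θ, κ} ∈ τ_X ✓.
  U = {p82}: f^{-1}(U) = ∅ ∈ τ_X ✓.
  U = {p84}: f^{-1}(U) = ∅ ∈ τ_X ✓.
  U = {p81, p82}: f^{-1}(U) = {θ, κ} ∈ τ_X ✓.
  U = {p81, p84}: f^{-1}(U) = {θ, κ} ∈ τ_X ✓.
  U = {p82, p84}: f^{-1}(U) = ∅ ∈ τ_X ✓.
  U = {p81, p82, p84}: f^{-1}(U) = {θ, κ} ∈ τ_X ✓.
  U = {p81, p83, p84}: f^{-1}(U) = {θ, ι, κ} ∈ τ_X ✓.
  U = {p81, p82, p83, p84}: f^{-1}(U) = {θ, ι, κ} ∈ τ_X ✓.
Every preimage lies in τ_X, so f IS continuous.


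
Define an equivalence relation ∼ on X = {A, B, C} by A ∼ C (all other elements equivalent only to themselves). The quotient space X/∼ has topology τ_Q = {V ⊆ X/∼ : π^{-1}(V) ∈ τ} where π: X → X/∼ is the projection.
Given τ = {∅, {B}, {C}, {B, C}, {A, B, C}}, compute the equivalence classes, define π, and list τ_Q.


X/∼ = {[A=C], [B]}; |τ_Q| = 3.

Equivalence classes: [A=C], [B].
Quotient map π: X → X/∼ sends A ↦ [A=C], B ↦ [B], C ↦ [A=C].
For each subset V ⊆ X/∼, compute π^{-1}(V) ⊆ X and check whether π^{-1}(V) ∈ τ. V is open in τ_Q iff π^{-1}(V) ∈ τ.
  V = {}: π^{-1}(V) = ∅ ∈ τ ✓.
  V = {[A=C]}: π^{-1}(V) = {A, C} ∉ τ ✗.
  V = {[B]}: π^{-1}(V) = {B} ∈ τ ✓.
  V = {[A=C], [B]}: π^{-1}(V) = {A, B, C} ∈ τ ✓.
Open sets in the quotient: τ_Q = {{}, {[B]}, {[A=C], [B]}} (3 elements).


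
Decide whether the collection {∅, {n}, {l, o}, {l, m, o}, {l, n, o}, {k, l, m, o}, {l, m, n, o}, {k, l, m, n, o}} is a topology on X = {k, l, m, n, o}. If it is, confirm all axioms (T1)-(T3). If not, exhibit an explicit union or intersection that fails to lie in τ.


τ IS a topology on X.

Axiom (T1): ∅ ∈ τ? Yes; X ∈ τ? Yes.
Axiom (T2/T3): check pairwise unions and intersections of members of τ.
All pairwise intersections and unions checked — each lies in τ. Therefore τ satisfies (T1), (T2), (T3): it IS a topology on X.


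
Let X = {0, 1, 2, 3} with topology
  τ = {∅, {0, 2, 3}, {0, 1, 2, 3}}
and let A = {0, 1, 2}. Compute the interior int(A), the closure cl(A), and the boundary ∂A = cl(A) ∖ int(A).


int(A) = ∅, cl(A) = {0, 1, 2, 3}, ∂A = {0, 1, 2, 3}.

Closed sets in (X, τ) are complements of opens:
  closed(X, τ) = {∅, {1}, {0, 1, 2, 3}}.
int(A) = ⋃ {U ∈ τ : U ⊆ A}. Opens contained in A: ∅.
Taking the union of these: int(A) = ∅.
cl(A) = ⋂ {C closed : A ⊆ C}. Closed sets containing A: {0, 1, 2, 3}.
Intersecting these: cl(A) = {0, 1, 2, 3}.
∂A = cl(A) ∖ int(A) = {0, 1, 2, 3} ∖ ∅ = {0, 1, 2, 3}.


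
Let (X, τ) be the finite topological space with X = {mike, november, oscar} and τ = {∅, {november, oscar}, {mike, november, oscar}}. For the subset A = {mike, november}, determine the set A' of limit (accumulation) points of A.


A' = {mike, oscar}

For each x ∈ X, list the open sets U ∈ τ with x ∈ U, then check whether U ∩ (A ∖ {x}) ≠ ∅ for every such U.
  x = mike: opens ∋ x are {mike, november, oscar}; each meets A ∖ {mike}, so x IS a limit point.
  x = november: open {november, oscar} ∋ x has {november, oscar} ∩ (A ∖ {november}) = ∅, so x is NOT a limit point.
  x = oscar: opens ∋ x are {november, oscar}, {mike, november, oscar}; each meets A ∖ {oscar}, so x IS a limit point.
Collecting: A' = {mike, oscar}.


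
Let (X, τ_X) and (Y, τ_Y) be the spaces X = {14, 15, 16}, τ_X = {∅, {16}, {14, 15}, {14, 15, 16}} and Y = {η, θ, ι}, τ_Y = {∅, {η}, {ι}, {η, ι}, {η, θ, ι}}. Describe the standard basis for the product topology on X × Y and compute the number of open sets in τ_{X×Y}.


Basis B = {∅ × ∅, {16} × {η}, {16} × {ι}, {14, 15} × {η}, {14, 15} × {ι}, {16} × {η, ι}, {14, 15, 16} × {η}, {14, 15, 16} × {ι}, {16} × {η, θ, ι}, {14, 15} × {η, ι}, {14, 15} × {η, θ, ι}, {14, 15, 16} × {η, ι}, {14, 15, 16} × {η, θ, ι}}; |τ_{X×Y}| = 25.

Enumerate products U × V with U ∈ τ_X, V ∈ τ_Y (deduplicated):
  ∅ × ∅ = {} (∅)
  {16} × {η} = {(16,η)}
  {16} × {ι} = {(16,ι)}
  {14, 15} × {η} = {(14,η), (15,η)}
  {14, 15} × {ι} = {(14,ι), (15,ι)}
  {16} × {η, ι} = {(16,η), (16,ι)}
  {14, 15, 16} × {η} = {(14,η), (15,η), (16,η)}
  {14, 15, 16} × {ι} = {(14,ι), (15,ι), (16,ι)}
  {16} × {η, θ, ι} = {(16,η), (16,θ), (16,ι)}
  {14, 15} × {η, ι} = {(14,η), (14,ι), (15,η), (15,ι)}
  {14, 15} × {η, θ, ι} = {(14,η), (14,θ), (14,ι), (15,η), (15,θ), (15,ι)}
  {14, 15, 16} × {η, ι} = {(14,η), (14,ι), (15,η), (15,ι), (16,η), (16,ι)}
  {14, 15, 16} × {η, θ, ι} = {(14,η), (14,θ), (14,ι), (15,η), (15,θ), (15,ι), (16,η), (16,θ), (16,ι)}
These 13 distinct sets form the basis B.
Close under arbitrary unions to get τ_{X×Y}; counting gives |τ_{X×Y}| = 25.


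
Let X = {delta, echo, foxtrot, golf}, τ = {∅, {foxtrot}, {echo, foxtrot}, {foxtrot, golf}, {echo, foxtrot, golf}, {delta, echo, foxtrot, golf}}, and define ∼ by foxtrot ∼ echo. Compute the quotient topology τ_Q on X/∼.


X/∼ = {[delta], [echo=foxtrot], [golf]}; |τ_Q| = 4.

Equivalence classes: [delta], [echo=foxtrot], [golf].
Quotient map π: X → X/∼ sends delta ↦ [delta], echo ↦ [echo=foxtrot], foxtrot ↦ [echo=foxtrot], golf ↦ [golf].
For each subset V ⊆ X/∼, compute π^{-1}(V) ⊆ X and check whether π^{-1}(V) ∈ τ. V is open in τ_Q iff π^{-1}(V) ∈ τ.
  V = {}: π^{-1}(V) = ∅ ∈ τ ✓.
  V = {[delta]}: π^{-1}(V) = {delta} ∉ τ ✗.
  V = {[echo=foxtrot]}: π^{-1}(V) = {echo, foxtrot} ∈ τ ✓.
  V = {[delta], [echo=foxtrot]}: π^{-1}(V) = {delta, echo, foxtrot} ∉ τ ✗.
  V = {[golf]}: π^{-1}(V) = {golf} ∉ τ ✗.
  V = {[delta], [golf]}: π^{-1}(V) = {delta, golf} ∉ τ ✗.
  V = {[echo=foxtrot], [golf]}: π^{-1}(V) = {echo, foxtrot, golf} ∈ τ ✓.
  V = {[delta], [echo=foxtrot], [golf]}: π^{-1}(V) = {delta, echo, foxtrot, golf} ∈ τ ✓.
Open sets in the quotient: τ_Q = {{}, {[echo=foxtrot]}, {[echo=foxtrot], [golf]}, {[delta], [echo=foxtrot], [golf]}} (4 elements).


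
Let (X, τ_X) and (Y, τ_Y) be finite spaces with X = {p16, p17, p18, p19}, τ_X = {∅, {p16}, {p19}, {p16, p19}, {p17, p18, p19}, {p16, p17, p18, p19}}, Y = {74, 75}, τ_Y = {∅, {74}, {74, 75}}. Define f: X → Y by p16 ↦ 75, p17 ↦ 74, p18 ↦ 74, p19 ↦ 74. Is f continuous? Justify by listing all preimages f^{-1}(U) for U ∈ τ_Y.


f IS continuous.

Compute f^{-1}(U) for each U ∈ τ_Y:
  U = ∅: f^{-1}(U) = ∅ ∈ τ_X ✓.
  U = {74}: f^{-1}(U) = {p17, p18, p19} ∈ τ_X ✓.
  U = {74, 75}: f^{-1}(U) = {p16, p17, p18, p19} ∈ τ_X ✓.
Every preimage lies in τ_X, so f IS continuous.


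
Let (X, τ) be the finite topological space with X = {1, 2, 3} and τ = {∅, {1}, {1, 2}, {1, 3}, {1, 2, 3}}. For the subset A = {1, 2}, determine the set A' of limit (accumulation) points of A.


A' = {2, 3}

For each x ∈ X, list the open sets U ∈ τ with x ∈ U, then check whether U ∩ (A ∖ {x}) ≠ ∅ for every such U.
  x = 1: open {1} ∋ x has {1} ∩ (A ∖ {1}) = ∅, so x is NOT a limit point.
  x = 2: opens ∋ x are {1, 2}, {1, 2, 3}; each meets A ∖ {2}, so x IS a limit point.
  x = 3: opens ∋ x are {1, 3}, {1, 2, 3}; each meets A ∖ {3}, so x IS a limit point.
Collecting: A' = {2, 3}.


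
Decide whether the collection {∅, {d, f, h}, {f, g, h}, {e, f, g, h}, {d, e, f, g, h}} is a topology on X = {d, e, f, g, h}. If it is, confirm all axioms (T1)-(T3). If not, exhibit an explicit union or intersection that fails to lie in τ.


τ is NOT a topology on X.

Axiom (T1): ∅ ∈ τ? Yes; X ∈ τ? Yes.
Axiom (T2/T3): check pairwise unions and intersections of members of τ.
Counterexample for (T3): {d, f, h} ∩ {f, g, h} = {f, h} ∉ τ. Therefore τ is NOT a topology.


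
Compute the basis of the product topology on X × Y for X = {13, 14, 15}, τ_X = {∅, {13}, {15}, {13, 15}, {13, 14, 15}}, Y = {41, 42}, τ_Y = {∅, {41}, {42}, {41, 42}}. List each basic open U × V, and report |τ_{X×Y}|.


Basis B = {∅ × ∅, {13} × {41}, {13} × {42}, {15} × {41}, {15} × {42}, {13} × {41, 42}, {13, 15} × {41}, {13, 15} × {42}, {15} × {41, 42}, {13, 14, 15} × {41}, {13, 14, 15} × {42}, {13, 15} × {41, 42}, {13, 14, 15} × {41, 42}}; |τ_{X×Y}| = 25.

Enumerate products U × V with U ∈ τ_X, V ∈ τ_Y (deduplicated):
  ∅ × ∅ = {} (∅)
  {13} × {41} = {(13,41)}
  {13} × {42} = {(13,42)}
  {15} × {41} = {(15,41)}
  {15} × {42} = {(15,42)}
  {13} × {41, 42} = {(13,41), (13,42)}
  {13, 15} × {41} = {(13,41), (15,41)}
  {13, 15} × {42} = {(13,42), (15,42)}
  {15} × {41, 42} = {(15,41), (15,42)}
  {13, 14, 15} × {41} = {(13,41), (14,41), (15,41)}
  {13, 14, 15} × {42} = {(13,42), (14,42), (15,42)}
  {13, 15} × {41, 42} = {(13,41), (13,42), (15,41), (15,42)}
  {13, 14, 15} × {41, 42} = {(13,41), (13,42), (14,41), (14,42), (15,41), (15,42)}
These 13 distinct sets form the basis B.
Close under arbitrary unions to get τ_{X×Y}; counting gives |τ_{X×Y}| = 25.


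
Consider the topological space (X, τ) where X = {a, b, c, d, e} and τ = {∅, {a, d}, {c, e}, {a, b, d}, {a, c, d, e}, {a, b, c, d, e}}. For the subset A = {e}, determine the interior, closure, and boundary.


int(A) = ∅, cl(A) = {c, e}, ∂A = {c, e}.

Closed sets in (X, τ) are complements of opens:
  closed(X, τ) = {∅, {b}, {c, e}, {a, b, d}, {b, c, e}, {a, b, c, d, e}}.
int(A) = ⋃ {U ∈ τ : U ⊆ A}. Opens contained in A: ∅.
Taking the union of these: int(A) = ∅.
cl(A) = ⋂ {C closed : A ⊆ C}. Closed sets containing A: {c, e}, {b, c, e}, {a, b, c, d, e}.
Intersecting these: cl(A) = {c, e}.
∂A = cl(A) ∖ int(A) = {c, e} ∖ ∅ = {c, e}.


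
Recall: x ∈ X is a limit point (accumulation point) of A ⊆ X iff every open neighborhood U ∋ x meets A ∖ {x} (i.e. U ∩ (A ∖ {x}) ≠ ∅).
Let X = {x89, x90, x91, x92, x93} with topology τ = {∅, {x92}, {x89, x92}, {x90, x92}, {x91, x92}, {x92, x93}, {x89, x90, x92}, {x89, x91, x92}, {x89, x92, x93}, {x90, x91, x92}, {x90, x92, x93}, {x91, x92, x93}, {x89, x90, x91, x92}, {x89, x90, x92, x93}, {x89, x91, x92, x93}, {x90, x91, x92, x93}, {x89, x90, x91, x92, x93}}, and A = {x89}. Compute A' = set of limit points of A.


A' = ∅

For each x ∈ X, list the open sets U ∈ τ with x ∈ U, then check whether U ∩ (A ∖ {x}) ≠ ∅ for every such U.
  x = x89: open {x89, x92} ∋ x has {x89, x92} ∩ (A ∖ {x89}) = ∅, so x is NOT a limit point.
  x = x90: open {x90, x92} ∋ x has {x90, x92} ∩ (A ∖ {x90}) = ∅, so x is NOT a limit point.
  x = x91: open {x91, x92} ∋ x has {x91, x92} ∩ (A ∖ {x91}) = ∅, so x is NOT a limit point.
  x = x92: open {x92} ∋ x has {x92} ∩ (A ∖ {x92}) = ∅, so x is NOT a limit point.
  x = x93: open {x92, x93} ∋ x has {x92, x93} ∩ (A ∖ {x93}) = ∅, so x is NOT a limit point.
Collecting: A' = ∅.


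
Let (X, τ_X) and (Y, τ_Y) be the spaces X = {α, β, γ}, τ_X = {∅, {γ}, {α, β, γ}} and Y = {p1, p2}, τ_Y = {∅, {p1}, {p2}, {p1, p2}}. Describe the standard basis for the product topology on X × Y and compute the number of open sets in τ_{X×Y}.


Basis B = {∅ × ∅, {γ} × {p1}, {γ} × {p2}, {γ} × {p1, p2}, {α, β, γ} × {p1}, {α, β, γ} × {p2}, {α, β, γ} × {p1, p2}}; |τ_{X×Y}| = 9.

Enumerate products U × V with U ∈ τ_X, V ∈ τ_Y (deduplicated):
  ∅ × ∅ = {} (∅)
  {γ} × {p1} = {(γ,p1)}
  {γ} × {p2} = {(γ,p2)}
  {γ} × {p1, p2} = {(γ,p1), (γ,p2)}
  {α, β, γ} × {p1} = {(α,p1), (β,p1), (γ,p1)}
  {α, β, γ} × {p2} = {(α,p2), (β,p2), (γ,p2)}
  {α, β, γ} × {p1, p2} = {(α,p1), (α,p2), (β,p1), (β,p2), (γ,p1), (γ,p2)}
These 7 distinct sets form the basis B.
Close under arbitrary unions to get τ_{X×Y}; counting gives |τ_{X×Y}| = 9.


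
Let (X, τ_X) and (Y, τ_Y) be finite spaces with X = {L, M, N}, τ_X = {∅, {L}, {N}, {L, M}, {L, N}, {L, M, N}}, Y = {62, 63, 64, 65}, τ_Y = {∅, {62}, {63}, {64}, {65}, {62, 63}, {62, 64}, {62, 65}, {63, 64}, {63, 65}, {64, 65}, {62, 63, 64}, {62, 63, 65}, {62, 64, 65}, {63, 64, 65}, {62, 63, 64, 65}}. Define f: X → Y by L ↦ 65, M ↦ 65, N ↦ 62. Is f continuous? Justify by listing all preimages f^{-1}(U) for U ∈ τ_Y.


f IS continuous.

Compute f^{-1}(U) for each U ∈ τ_Y:
  U = ∅: f^{-1}(U) = ∅ ∈ τ_X ✓.
  U = {62}: f^{-1}(U) = {N} ∈ τ_X ✓.
  U = {63}: f^{-1}(U) = ∅ ∈ τ_X ✓.
  U = {64}: f^{-1}(U) = ∅ ∈ τ_X ✓.
  U = {65}: f^{-1}(U) = {L, M} ∈ τ_X ✓.
  U = {62, 63}: f^{-1}(U) = {N} ∈ τ_X ✓.
  U = {62, 64}: f^{-1}(U) = {N} ∈ τ_X ✓.
  U = {62, 65}: f^{-1}(U) = {L, M, N} ∈ τ_X ✓.
  U = {63, 64}: f^{-1}(U) = ∅ ∈ τ_X ✓.
  U = {63, 65}: f^{-1}(U) = {L, M} ∈ τ_X ✓.
  U = {64, 65}: f^{-1}(U) = {L, M} ∈ τ_X ✓.
  U = {62, 63, 64}: f^{-1}(U) = {N} ∈ τ_X ✓.
  U = {62, 63, 65}: f^{-1}(U) = {L, M, N} ∈ τ_X ✓.
  U = {62, 64, 65}: f^{-1}(U) = {L, M, N} ∈ τ_X ✓.
  U = {63, 64, 65}: f^{-1}(U) = {L, M} ∈ τ_X ✓.
  U = {62, 63, 64, 65}: f^{-1}(U) = {L, M, N} ∈ τ_X ✓.
Every preimage lies in τ_X, so f IS continuous.


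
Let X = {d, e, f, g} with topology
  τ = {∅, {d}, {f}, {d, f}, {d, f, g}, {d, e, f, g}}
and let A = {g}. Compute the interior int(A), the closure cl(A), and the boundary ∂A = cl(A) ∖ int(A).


int(A) = ∅, cl(A) = {e, g}, ∂A = {e, g}.

Closed sets in (X, τ) are complements of opens:
  closed(X, τ) = {∅, {e}, {e, g}, {d, e, g}, {e, f, g}, {d, e, f, g}}.
int(A) = ⋃ {U ∈ τ : U ⊆ A}. Opens contained in A: ∅.
Taking the union of these: int(A) = ∅.
cl(A) = ⋂ {C closed : A ⊆ C}. Closed sets containing A: {e, g}, {d, e, g}, {e, f, g}, {d, e, f, g}.
Intersecting these: cl(A) = {e, g}.
∂A = cl(A) ∖ int(A) = {e, g} ∖ ∅ = {e, g}.


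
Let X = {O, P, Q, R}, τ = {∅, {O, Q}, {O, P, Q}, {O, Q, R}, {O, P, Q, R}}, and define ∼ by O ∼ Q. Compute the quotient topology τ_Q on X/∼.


X/∼ = {[O=Q], [P], [R]}; |τ_Q| = 5.

Equivalence classes: [O=Q], [P], [R].
Quotient map π: X → X/∼ sends O ↦ [O=Q], P ↦ [P], Q ↦ [O=Q], R ↦ [R].
For each subset V ⊆ X/∼, compute π^{-1}(V) ⊆ X and check whether π^{-1}(V) ∈ τ. V is open in τ_Q iff π^{-1}(V) ∈ τ.
  V = {}: π^{-1}(V) = ∅ ∈ τ ✓.
  V = {[O=Q]}: π^{-1}(V) = {O, Q} ∈ τ ✓.
  V = {[P]}: π^{-1}(V) = {P} ∉ τ ✗.
  V = {[O=Q], [P]}: π^{-1}(V) = {O, P, Q} ∈ τ ✓.
  V = {[R]}: π^{-1}(V) = {R} ∉ τ ✗.
  V = {[O=Q], [R]}: π^{-1}(V) = {O, Q, R} ∈ τ ✓.
  V = {[P], [R]}: π^{-1}(V) = {P, R} ∉ τ ✗.
  V = {[O=Q], [P], [R]}: π^{-1}(V) = {O, P, Q, R} ∈ τ ✓.
Open sets in the quotient: τ_Q = {{}, {[O=Q]}, {[O=Q], [P]}, {[O=Q], [R]}, {[O=Q], [P], [R]}} (5 elements).


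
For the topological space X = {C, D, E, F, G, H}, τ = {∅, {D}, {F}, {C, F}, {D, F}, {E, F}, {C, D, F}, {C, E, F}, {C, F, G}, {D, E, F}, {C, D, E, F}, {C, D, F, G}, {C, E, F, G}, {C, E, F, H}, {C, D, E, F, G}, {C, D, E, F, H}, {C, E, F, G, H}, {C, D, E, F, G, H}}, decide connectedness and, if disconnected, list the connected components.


(X, τ) is disconnected; components = [{D}, {C, E, F, G, H}].

Find clopen sets (U ∈ τ with X ∖ U ∈ τ):
  U = ∅, X ∖ U = {C, D, E, F, G, H} — both open, so U is clopen.
  U = {D}, X ∖ U = {C, E, F, G, H} — both open, so U is clopen.
  U = {C, E, F, G, H}, X ∖ U = {D} — both open, so U is clopen.
  U = {C, D, E, F, G, H}, X ∖ U = ∅ — both open, so U is clopen.
Nontrivial clopen(s) exist: e.g. {D}. So (X, τ) is disconnected.
Compute connected components by grouping points that agree on all clopens:
  component: {D}
  component: {C, E, F, G, H}


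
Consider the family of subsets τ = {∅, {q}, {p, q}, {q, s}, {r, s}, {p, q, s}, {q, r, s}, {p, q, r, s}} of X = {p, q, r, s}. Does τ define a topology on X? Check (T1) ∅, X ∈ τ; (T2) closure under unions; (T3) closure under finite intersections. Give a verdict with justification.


τ is NOT a topology on X.

Axiom (T1): ∅ ∈ τ? Yes; X ∈ τ? Yes.
Axiom (T2/T3): check pairwise unions and intersections of members of τ.
Counterexample for (T3): {q, s} ∩ {r, s} = {s} ∉ τ. Therefore τ is NOT a topology.


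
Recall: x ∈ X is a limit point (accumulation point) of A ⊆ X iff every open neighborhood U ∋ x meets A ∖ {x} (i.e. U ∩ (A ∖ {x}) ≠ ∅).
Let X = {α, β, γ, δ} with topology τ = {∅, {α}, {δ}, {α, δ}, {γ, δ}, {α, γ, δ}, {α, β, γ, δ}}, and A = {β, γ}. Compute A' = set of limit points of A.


A' = {β}

For each x ∈ X, list the open sets U ∈ τ with x ∈ U, then check whether U ∩ (A ∖ {x}) ≠ ∅ for every such U.
  x = α: open {α} ∋ x has {α} ∩ (A ∖ {α}) = ∅, so x is NOT a limit point.
  x = β: opens ∋ x are {α, β, γ, δ}; each meets A ∖ {β}, so x IS a limit point.
  x = γ: open {γ, δ} ∋ x has {γ, δ} ∩ (A ∖ {γ}) = ∅, so x is NOT a limit point.
  x = δ: open {δ} ∋ x has {δ} ∩ (A ∖ {δ}) = ∅, so x is NOT a limit point.
Collecting: A' = {β}.


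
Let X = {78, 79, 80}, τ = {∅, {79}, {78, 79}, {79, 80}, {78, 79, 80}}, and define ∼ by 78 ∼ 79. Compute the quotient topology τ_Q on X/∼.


X/∼ = {[78=79], [80]}; |τ_Q| = 3.

Equivalence classes: [78=79], [80].
Quotient map π: X → X/∼ sends 78 ↦ [78=79], 79 ↦ [78=79], 80 ↦ [80].
For each subset V ⊆ X/∼, compute π^{-1}(V) ⊆ X and check whether π^{-1}(V) ∈ τ. V is open in τ_Q iff π^{-1}(V) ∈ τ.
  V = {}: π^{-1}(V) = ∅ ∈ τ ✓.
  V = {[78=79]}: π^{-1}(V) = {78, 79} ∈ τ ✓.
  V = {[80]}: π^{-1}(V) = {80} ∉ τ ✗.
  V = {[78=79], [80]}: π^{-1}(V) = {78, 79, 80} ∈ τ ✓.
Open sets in the quotient: τ_Q = {{}, {[78=79]}, {[78=79], [80]}} (3 elements).


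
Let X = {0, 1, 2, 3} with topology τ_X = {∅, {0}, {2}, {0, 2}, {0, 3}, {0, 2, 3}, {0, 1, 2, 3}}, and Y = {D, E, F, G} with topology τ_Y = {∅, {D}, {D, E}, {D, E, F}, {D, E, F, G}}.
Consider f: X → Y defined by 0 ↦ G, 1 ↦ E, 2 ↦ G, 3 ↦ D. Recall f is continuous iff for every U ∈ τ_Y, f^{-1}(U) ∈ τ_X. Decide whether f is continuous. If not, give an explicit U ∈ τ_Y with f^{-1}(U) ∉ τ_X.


f is NOT continuous.

Compute f^{-1}(U) for each U ∈ τ_Y:
  U = ∅: f^{-1}(U) = ∅ ∈ τ_X ✓.
  U = {D}: f^{-1}(U) = {3} ∉ τ_X ✗.
  U = {D, E}: f^{-1}(U) = {1, 3} ∉ τ_X ✗.
  U = {D, E, F}: f^{-1}(U) = {1, 3} ∉ τ_X ✗.
  U = {D, E, F, G}: f^{-1}(U) = {0, 1, 2, 3} ∈ τ_X ✓.
Found U = {D} with f^{-1}(U) = {3} not in τ_X. Therefore f is NOT continuous.


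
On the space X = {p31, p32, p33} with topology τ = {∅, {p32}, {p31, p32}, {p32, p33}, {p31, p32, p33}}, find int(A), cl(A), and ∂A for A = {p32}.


int(A) = {p32}, cl(A) = {p31, p32, p33}, ∂A = {p31, p33}.

Closed sets in (X, τ) are complements of opens:
  closed(X, τ) = {∅, {p31}, {p33}, {p31, p33}, {p31, p32, p33}}.
int(A) = ⋃ {U ∈ τ : U ⊆ A}. Opens contained in A: ∅, {p32}.
Taking the union of these: int(A) = {p32}.
cl(A) = ⋂ {C closed : A ⊆ C}. Closed sets containing A: {p31, p32, p33}.
Intersecting these: cl(A) = {p31, p32, p33}.
∂A = cl(A) ∖ int(A) = {p31, p32, p33} ∖ {p32} = {p31, p33}.


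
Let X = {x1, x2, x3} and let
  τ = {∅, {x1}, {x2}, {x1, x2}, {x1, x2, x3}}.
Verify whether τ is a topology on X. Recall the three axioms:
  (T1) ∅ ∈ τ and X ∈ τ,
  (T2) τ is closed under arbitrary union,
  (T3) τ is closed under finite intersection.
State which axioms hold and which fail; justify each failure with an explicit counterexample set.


τ IS a topology on X.

Axiom (T1): ∅ ∈ τ? Yes; X ∈ τ? Yes.
Axiom (T2/T3): check pairwise unions and intersections of members of τ.
All pairwise intersections and unions checked — each lies in τ. Therefore τ satisfies (T1), (T2), (T3): it IS a topology on X.


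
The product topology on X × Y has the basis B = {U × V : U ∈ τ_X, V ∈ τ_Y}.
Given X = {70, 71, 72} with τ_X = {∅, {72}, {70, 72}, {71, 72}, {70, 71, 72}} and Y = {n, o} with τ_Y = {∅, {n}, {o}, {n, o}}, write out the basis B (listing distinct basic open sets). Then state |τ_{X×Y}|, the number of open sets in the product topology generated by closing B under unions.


Basis B = {∅ × ∅, {72} × {n}, {72} × {o}, {70, 72} × {n}, {70, 72} × {o}, {71, 72} × {n}, {71, 72} × {o}, {72} × {n, o}, {70, 71, 72} × {n}, {70, 71, 72} × {o}, {70, 72} × {n, o}, {71, 72} × {n, o}, {70, 71, 72} × {n, o}}; |τ_{X×Y}| = 25.

Enumerate products U × V with U ∈ τ_X, V ∈ τ_Y (deduplicated):
  ∅ × ∅ = {} (∅)
  {72} × {n} = {(72,n)}
  {72} × {o} = {(72,o)}
  {70, 72} × {n} = {(70,n), (72,n)}
  {70, 72} × {o} = {(70,o), (72,o)}
  {71, 72} × {n} = {(71,n), (72,n)}
  {71, 72} × {o} = {(71,o), (72,o)}
  {72} × {n, o} = {(72,n), (72,o)}
  {70, 71, 72} × {n} = {(70,n), (71,n), (72,n)}
  {70, 71, 72} × {o} = {(70,o), (71,o), (72,o)}
  {70, 72} × {n, o} = {(70,n), (70,o), (72,n), (72,o)}
  {71, 72} × {n, o} = {(71,n), (71,o), (72,n), (72,o)}
  {70, 71, 72} × {n, o} = {(70,n), (70,o), (71,n), (71,o), (72,n), (72,o)}
These 13 distinct sets form the basis B.
Close under arbitrary unions to get τ_{X×Y}; counting gives |τ_{X×Y}| = 25.


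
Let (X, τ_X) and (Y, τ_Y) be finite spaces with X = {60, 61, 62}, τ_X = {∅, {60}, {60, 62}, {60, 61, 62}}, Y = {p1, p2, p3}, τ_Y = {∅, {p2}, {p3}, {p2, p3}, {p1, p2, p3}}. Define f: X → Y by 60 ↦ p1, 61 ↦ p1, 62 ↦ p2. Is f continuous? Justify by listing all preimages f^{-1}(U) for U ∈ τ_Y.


f is NOT continuous.

Compute f^{-1}(U) for each U ∈ τ_Y:
  U = ∅: f^{-1}(U) = ∅ ∈ τ_X ✓.
  U = {p2}: f^{-1}(U) = {62} ∉ τ_X ✗.
  U = {p3}: f^{-1}(U) = ∅ ∈ τ_X ✓.
  U = {p2, p3}: f^{-1}(U) = {62} ∉ τ_X ✗.
  U = {p1, p2, p3}: f^{-1}(U) = {60, 61, 62} ∈ τ_X ✓.
Found U = {p2} with f^{-1}(U) = {62} not in τ_X. Therefore f is NOT continuous.
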